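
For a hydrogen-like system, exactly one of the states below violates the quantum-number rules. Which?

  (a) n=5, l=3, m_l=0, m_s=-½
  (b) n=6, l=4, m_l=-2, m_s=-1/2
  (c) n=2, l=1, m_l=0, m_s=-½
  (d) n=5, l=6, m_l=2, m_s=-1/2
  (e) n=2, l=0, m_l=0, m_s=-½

(d)

(d) has l = 6 ≥ n = 5, violating 0 ≤ l ≤ n−1.
The remaining sets (a), (b), (c), (e) satisfy all four rules.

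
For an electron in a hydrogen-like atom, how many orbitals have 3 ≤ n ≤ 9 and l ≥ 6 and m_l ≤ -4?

22

Per-shell orbital counts meeting the constraint:
n=7 → 3; n=8 → 7; n=9 → 12.
Total orbitals: 3 + 7 + 12 = 22.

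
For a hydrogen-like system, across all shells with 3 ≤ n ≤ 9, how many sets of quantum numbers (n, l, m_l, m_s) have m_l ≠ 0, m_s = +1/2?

238

Count contributing orbitals for each principal shell:
n=3 → 6; n=4 → 12; n=5 → 20; n=6 → 30; n=7 → 42; n=8 → 56; n=9 → 72.
Orbitals: 6 + 12 + 20 + 30 + 42 + 56 + 72 = 238. With m_s fixed to +1/2 there is one state per orbital, so 238 states.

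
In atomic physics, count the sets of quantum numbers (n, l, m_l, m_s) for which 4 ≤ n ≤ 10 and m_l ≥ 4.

Go shell by shell, enumerating (l, m_l) with m_l ≥ 4:
n=5 → 1; n=6 → 3; n=7 → 6; n=8 → 10; n=9 → 15; n=10 → 21.
Orbitals: 1 + 3 + 6 + 10 + 15 + 21 = 56. Including both spin states (m_s = ±1/2) gives 2 × 56 = 112 states.

112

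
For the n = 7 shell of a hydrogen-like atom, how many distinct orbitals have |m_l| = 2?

10

For n = 7, l ranges over 0 … 6.
Orbitals with |m_l| = 2, by l: l=2 → 2; l=3 → 2; l=4 → 2; l=5 → 2; l=6 → 2.
Total orbitals: 2 + 2 + 2 + 2 + 2 = 10.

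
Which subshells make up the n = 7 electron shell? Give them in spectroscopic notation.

For n = 7, l runs from 0 to 6. In spectroscopic notation l = 0,1,2,… ↔ s,p,d,f,g,h,i, so the subshells are 7s, 7p, 7d, 7f, 7g, 7h, 7i.

7s, 7p, 7d, 7f, 7g, 7h, 7i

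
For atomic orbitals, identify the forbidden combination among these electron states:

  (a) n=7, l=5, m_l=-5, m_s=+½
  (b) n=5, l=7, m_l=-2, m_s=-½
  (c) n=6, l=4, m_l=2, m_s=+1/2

(b) has l = 7 ≥ n = 5, violating 0 ≤ l ≤ n−1.
The remaining sets (a), (c) satisfy all four rules.

(b)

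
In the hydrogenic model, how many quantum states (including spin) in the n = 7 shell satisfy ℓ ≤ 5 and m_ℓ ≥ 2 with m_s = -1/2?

10

The n = 7 shell has ℓ = 0 through 6; check each.
The (ℓ, m_ℓ) pairs meeting ℓ ≤ 5 and m_ℓ ≥ 2 give: ℓ=2 → 1; ℓ=3 → 2; ℓ=4 → 3; ℓ=5 → 4.
Orbitals: 1 + 2 + 3 + 4 = 10. With m_s fixed to a single value there is one state per orbital, giving 10 states.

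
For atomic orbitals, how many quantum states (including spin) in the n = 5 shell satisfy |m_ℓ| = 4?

Contributions: ℓ=4 → 2.
Orbitals: 2. Each orbital carries two spin states, so 2 × 2 = 4 states.

4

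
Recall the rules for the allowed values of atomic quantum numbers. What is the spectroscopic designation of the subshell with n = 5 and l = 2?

l = 2 corresponds to the letter 'd', so the subshell is 5d.

5d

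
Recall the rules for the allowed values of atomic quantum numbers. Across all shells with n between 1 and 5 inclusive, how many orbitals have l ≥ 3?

Treat each shell separately and count matching orbitals:
n=4 → 7; n=5 → 16.
Total orbitals: 7 + 16 = 23.

23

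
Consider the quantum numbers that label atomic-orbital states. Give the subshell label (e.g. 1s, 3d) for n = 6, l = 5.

6h

l = 5 corresponds to the letter 'h', so the subshell is 6h.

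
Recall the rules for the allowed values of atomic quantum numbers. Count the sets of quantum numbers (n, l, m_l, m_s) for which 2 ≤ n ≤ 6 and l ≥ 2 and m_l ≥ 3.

20

Treat each shell separately and count matching orbitals:
n=4 → 1; n=5 → 3; n=6 → 6.
Orbitals: 1 + 3 + 6 = 10. Including both spin states (m_s = ±1/2) gives 2 × 10 = 20 states.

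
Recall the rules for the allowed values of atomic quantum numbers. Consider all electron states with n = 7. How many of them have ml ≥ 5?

6

For n = 7, l ranges over 0 … 6.
Per l-value: l=5 → 1; l=6 → 2.
Orbitals: 1 + 2 = 3. Each orbital carries two spin states, so 3 × 2 = 6 states.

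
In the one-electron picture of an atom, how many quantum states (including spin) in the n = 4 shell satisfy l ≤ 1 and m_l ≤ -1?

2

The (l, m_l) pairs meeting l ≤ 1 and m_l ≤ -1 give: l=1 → 1.
Orbitals: 1. Each orbital carries two spin states, so 1 × 2 = 2 states.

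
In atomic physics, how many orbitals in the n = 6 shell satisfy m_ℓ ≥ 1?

With n = 6 the allowed ℓ are 0, 1, …, 5.
Contributions: ℓ=1 → 1; ℓ=2 → 2; ℓ=3 → 3; ℓ=4 → 4; ℓ=5 → 5.
Total orbitals: 1 + 2 + 3 + 4 + 5 = 15.

15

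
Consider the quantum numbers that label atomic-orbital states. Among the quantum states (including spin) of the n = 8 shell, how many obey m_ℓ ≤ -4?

The n = 8 shell has ℓ = 0 through 7; check each.
The (ℓ, m_ℓ) pairs meeting m_ℓ ≤ -4 give: ℓ=4 → 1; ℓ=5 → 2; ℓ=6 → 3; ℓ=7 → 4.
Orbitals: 1 + 2 + 3 + 4 = 10. Each orbital carries two spin states, so 10 × 2 = 20 states.

20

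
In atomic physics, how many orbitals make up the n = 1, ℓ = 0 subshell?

1

A subshell has 2ℓ+1 orbitals; with ℓ = 0, that's 1.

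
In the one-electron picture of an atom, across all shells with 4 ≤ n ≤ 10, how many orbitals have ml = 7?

Treat each shell separately and count matching orbitals:
n=8 → 1; n=9 → 2; n=10 → 3.
Total orbitals: 1 + 2 + 3 = 6.

6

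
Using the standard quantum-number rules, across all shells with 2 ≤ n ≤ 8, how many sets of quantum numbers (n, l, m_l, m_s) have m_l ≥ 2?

112

Per-shell orbital counts meeting the constraint:
n=3 → 1; n=4 → 3; n=5 → 6; n=6 → 10; n=7 → 15; n=8 → 21.
Orbitals: 1 + 3 + 6 + 10 + 15 + 21 = 56. Including both spin states (m_s = ±1/2) gives 2 × 56 = 112 states.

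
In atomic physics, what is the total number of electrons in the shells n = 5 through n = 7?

Shell n has n² orbitals: 5²=25 + 6²=36 + 7²=49 = 110 orbitals.
Two spin states per orbital: 2 × 110 = 220 electrons.

220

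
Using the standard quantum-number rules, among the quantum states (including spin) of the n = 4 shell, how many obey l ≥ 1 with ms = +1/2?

15

For n = 4, l ranges over 0 … 3.
Contributions: l=1 → 3; l=2 → 5; l=3 → 7.
Orbitals: 3 + 5 + 7 = 15. With ms fixed to a single value there is one state per orbital, giving 15 states.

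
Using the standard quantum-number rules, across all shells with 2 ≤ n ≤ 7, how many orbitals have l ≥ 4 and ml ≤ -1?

28

For each n in the range, tally the orbitals obeying l ≥ 4 and ml ≤ -1:
n=5 → 4; n=6 → 9; n=7 → 15.
Total orbitals: 4 + 9 + 15 = 28.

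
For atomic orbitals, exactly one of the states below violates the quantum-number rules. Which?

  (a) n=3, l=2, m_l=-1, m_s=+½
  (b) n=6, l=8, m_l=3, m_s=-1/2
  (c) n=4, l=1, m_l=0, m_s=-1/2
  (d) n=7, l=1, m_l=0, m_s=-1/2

(b)

(b) has l = 8 ≥ n = 6, violating 0 ≤ l ≤ n−1.
The remaining sets (a), (c), (d) satisfy all four rules.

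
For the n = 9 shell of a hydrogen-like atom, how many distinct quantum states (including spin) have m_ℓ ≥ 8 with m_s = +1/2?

With n = 9 the allowed ℓ are 0, 1, …, 8.
Orbitals with m_ℓ ≥ 8, by ℓ: ℓ=8 → 1.
Orbitals: 1. With m_s fixed to a single value there is one state per orbital, giving 1 state.

1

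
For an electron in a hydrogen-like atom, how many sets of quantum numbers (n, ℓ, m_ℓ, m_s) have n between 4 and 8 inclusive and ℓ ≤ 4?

232

Count contributing orbitals for each principal shell:
n=4 → 16; n=5 → 25; n=6 → 25; n=7 → 25; n=8 → 25.
Orbitals: 16 + 25 + 25 + 25 + 25 = 116. Including both spin states (m_s = ±1/2) gives 2 × 116 = 232 states.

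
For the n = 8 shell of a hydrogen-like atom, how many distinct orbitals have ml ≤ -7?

The n = 8 shell has l = 0 through 7; check each.
Contributions: l=7 → 1.
Total orbitals: 1.

1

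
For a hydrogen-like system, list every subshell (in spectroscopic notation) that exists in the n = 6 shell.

For n = 6, l runs from 0 to 5. In spectroscopic notation l = 0,1,2,… ↔ s,p,d,f,g,h,i, so the subshells are 6s, 6p, 6d, 6f, 6g, 6h.

6s, 6p, 6d, 6f, 6g, 6h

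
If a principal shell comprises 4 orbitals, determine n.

n = 2

n² = 4 ⇒ n = 2.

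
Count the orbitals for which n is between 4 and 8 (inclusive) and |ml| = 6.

Treat each shell separately and count matching orbitals:
n=7 → 2; n=8 → 4.
Total orbitals: 2 + 4 = 6.

6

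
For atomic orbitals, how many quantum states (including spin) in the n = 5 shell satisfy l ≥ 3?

The n = 5 shell has l = 0 through 4; check each.
Orbitals with l ≥ 3, by l: l=3 → 7; l=4 → 9.
Orbitals: 7 + 9 = 16. Each orbital carries two spin states, so 16 × 2 = 32 states.

32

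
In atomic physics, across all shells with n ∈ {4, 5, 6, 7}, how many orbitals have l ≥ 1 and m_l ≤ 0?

70

Treat each shell separately and count matching orbitals:
n=4 → 9; n=5 → 14; n=6 → 20; n=7 → 27.
Total orbitals: 9 + 14 + 20 + 27 = 70.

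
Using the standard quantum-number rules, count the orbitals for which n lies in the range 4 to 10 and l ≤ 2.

63

Count contributing orbitals for each principal shell:
n=4 → 9; n=5 → 9; n=6 → 9; n=7 → 9; n=8 → 9; n=9 → 9; n=10 → 9.
Total orbitals: 9 + 9 + 9 + 9 + 9 + 9 + 9 = 63.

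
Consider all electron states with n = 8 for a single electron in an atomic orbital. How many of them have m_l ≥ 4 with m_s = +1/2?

Orbitals with m_l ≥ 4, by l: l=4 → 1; l=5 → 2; l=6 → 3; l=7 → 4.
Orbitals: 1 + 2 + 3 + 4 = 10. With m_s fixed to a single value there is one state per orbital, giving 10 states.

10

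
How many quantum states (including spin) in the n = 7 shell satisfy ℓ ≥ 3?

For n = 7, ℓ ranges over 0 … 6.
The (ℓ, m_ℓ) pairs meeting ℓ ≥ 3 give: ℓ=3 → 7; ℓ=4 → 9; ℓ=5 → 11; ℓ=6 → 13.
Orbitals: 7 + 9 + 11 + 13 = 40. Each orbital carries two spin states, so 40 × 2 = 80 states.

80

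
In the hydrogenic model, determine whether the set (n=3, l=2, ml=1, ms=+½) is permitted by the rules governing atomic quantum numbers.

Valid

n = 3 is a positive integer. l = 2 satisfies 0 ≤ l ≤ n−1 = 2. ml = 1 lies in the range −l … +l (here −2 … 2). ms = +1/2 is one of ±1/2.
All four constraints are satisfied.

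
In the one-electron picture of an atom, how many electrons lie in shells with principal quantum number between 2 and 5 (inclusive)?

108

Shell n has n² orbitals: 2²=4 + 3²=9 + 4²=16 + 5²=25 = 54 orbitals.
Two spin states per orbital: 2 × 54 = 108 electrons.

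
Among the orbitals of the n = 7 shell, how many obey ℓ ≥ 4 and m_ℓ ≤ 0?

Go through ℓ = 0, …, 6 (the values permitted for n = 7).
The (ℓ, m_ℓ) pairs meeting ℓ ≥ 4 and m_ℓ ≤ 0 give: ℓ=4 → 5; ℓ=5 → 6; ℓ=6 → 7.
Total orbitals: 5 + 6 + 7 = 18.

18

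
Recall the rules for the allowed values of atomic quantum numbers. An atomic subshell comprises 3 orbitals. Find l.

2l+1 = 3 gives l = 1.

l = 1 (p)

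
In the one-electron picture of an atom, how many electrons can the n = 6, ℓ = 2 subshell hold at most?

A subshell with ℓ = 2 has 2ℓ+1 = 5 orbitals, each holding 2 electrons (spin ±1/2), so 5 × 2 = 10.

10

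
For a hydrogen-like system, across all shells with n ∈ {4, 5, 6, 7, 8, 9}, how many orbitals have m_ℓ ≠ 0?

232

Treat each shell separately and count matching orbitals:
n=4 → 12; n=5 → 20; n=6 → 30; n=7 → 42; n=8 → 56; n=9 → 72.
Total orbitals: 12 + 20 + 30 + 42 + 56 + 72 = 232.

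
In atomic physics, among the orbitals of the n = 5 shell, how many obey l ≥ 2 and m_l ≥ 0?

The n = 5 shell has l = 0 through 4; check each.
Orbitals with l ≥ 2 and m_l ≥ 0, by l: l=2 → 3; l=3 → 4; l=4 → 5.
Total orbitals: 3 + 4 + 5 = 12.

12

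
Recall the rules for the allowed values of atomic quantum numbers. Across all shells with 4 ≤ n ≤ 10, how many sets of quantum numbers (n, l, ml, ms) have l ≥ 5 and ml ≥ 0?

220

Count contributing orbitals for each principal shell:
n=6 → 6; n=7 → 13; n=8 → 21; n=9 → 30; n=10 → 40.
Orbitals: 6 + 13 + 21 + 30 + 40 = 110. Including both spin states (ms = ±1/2) gives 2 × 110 = 220 states.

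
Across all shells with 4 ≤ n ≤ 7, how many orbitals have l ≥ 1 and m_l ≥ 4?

Treat each shell separately and count matching orbitals:
n=5 → 1; n=6 → 3; n=7 → 6.
Total orbitals: 1 + 3 + 6 = 10.

10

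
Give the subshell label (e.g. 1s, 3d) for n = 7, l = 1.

l = 1 corresponds to the letter 'p', so the subshell is 7p.

7p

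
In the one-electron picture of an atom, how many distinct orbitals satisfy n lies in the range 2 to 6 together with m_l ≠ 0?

Per-shell orbital counts meeting the constraint:
n=2 → 2; n=3 → 6; n=4 → 12; n=5 → 20; n=6 → 30.
Total orbitals: 2 + 6 + 12 + 20 + 30 = 70.

70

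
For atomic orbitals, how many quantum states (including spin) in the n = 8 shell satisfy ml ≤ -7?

For n = 8, l ranges over 0 … 7.
Orbitals with ml ≤ -7, by l: l=7 → 1.
Orbitals: 1. Each orbital carries two spin states, so 1 × 2 = 2 states.

2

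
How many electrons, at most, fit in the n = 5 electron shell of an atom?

A shell holds 2n² electrons: 2 × 5² = 2 × 25 = 50.

50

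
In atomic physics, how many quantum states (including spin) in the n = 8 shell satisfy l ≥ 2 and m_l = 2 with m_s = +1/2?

6

With n = 8 the allowed l are 0, 1, …, 7.
Per l-value: l=2 → 1; l=3 → 1; l=4 → 1; l=5 → 1; l=6 → 1; l=7 → 1.
Orbitals: 1 + 1 + 1 + 1 + 1 + 1 = 6. With m_s fixed to a single value there is one state per orbital, giving 6 states.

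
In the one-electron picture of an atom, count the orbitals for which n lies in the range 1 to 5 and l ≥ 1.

50

Per-shell orbital counts meeting the constraint:
n=2 → 3; n=3 → 8; n=4 → 15; n=5 → 24.
Total orbitals: 3 + 8 + 15 + 24 = 50.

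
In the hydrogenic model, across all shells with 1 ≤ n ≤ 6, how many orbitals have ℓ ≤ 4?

Per-shell orbital counts meeting the constraint:
n=1 → 1; n=2 → 4; n=3 → 9; n=4 → 16; n=5 → 25; n=6 → 25.
Total orbitals: 1 + 4 + 9 + 16 + 25 + 25 = 80.

80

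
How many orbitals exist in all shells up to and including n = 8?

Total orbitals = 1² + 2² + 3² + 4² + 5² + 6² + 7² + 8² = 204.

204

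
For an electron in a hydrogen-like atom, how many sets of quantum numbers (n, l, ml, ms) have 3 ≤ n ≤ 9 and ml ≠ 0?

Treat each shell separately and count matching orbitals:
n=3 → 6; n=4 → 12; n=5 → 20; n=6 → 30; n=7 → 42; n=8 → 56; n=9 → 72.
Orbitals: 6 + 12 + 20 + 30 + 42 + 56 + 72 = 238. Including both spin states (ms = ±1/2) gives 2 × 238 = 476 states.

476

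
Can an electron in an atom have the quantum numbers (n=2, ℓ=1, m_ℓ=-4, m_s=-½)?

The magnetic quantum number must satisfy −ℓ ≤ m_ℓ ≤ ℓ. With ℓ = 1, m_ℓ can only be -1, 0, 1, so m_ℓ = -4 is forbidden.

Not allowed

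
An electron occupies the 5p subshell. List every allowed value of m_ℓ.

-1, 0, 1

The 5p subshell has ℓ = 1, and m_ℓ takes every integer from −ℓ to +ℓ. With ℓ = 1 that gives the 3 values -1, 0, 1.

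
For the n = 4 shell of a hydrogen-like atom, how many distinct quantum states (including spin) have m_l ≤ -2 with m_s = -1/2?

The (l, m_l) pairs meeting m_l ≤ -2 give: l=2 → 1; l=3 → 2.
Orbitals: 1 + 2 = 3. With m_s fixed to a single value there is one state per orbital, giving 3 states.

3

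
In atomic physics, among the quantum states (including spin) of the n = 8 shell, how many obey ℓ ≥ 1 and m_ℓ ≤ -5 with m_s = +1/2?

Go through ℓ = 0, …, 7 (the values permitted for n = 8).
Per ℓ-value: ℓ=5 → 1; ℓ=6 → 2; ℓ=7 → 3.
Orbitals: 1 + 2 + 3 = 6. With m_s fixed to a single value there is one state per orbital, giving 6 states.

6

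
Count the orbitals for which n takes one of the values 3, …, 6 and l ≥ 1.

82

Go shell by shell, enumerating (l, ml) with l ≥ 1:
n=3 → 8; n=4 → 15; n=5 → 24; n=6 → 35.
Total orbitals: 8 + 15 + 24 + 35 = 82.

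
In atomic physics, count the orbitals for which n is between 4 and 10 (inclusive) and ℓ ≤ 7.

Count contributing orbitals for each principal shell:
n=4 → 16; n=5 → 25; n=6 → 36; n=7 → 49; n=8 → 64; n=9 → 64; n=10 → 64.
Total orbitals: 16 + 25 + 36 + 49 + 64 + 64 + 64 = 318.

318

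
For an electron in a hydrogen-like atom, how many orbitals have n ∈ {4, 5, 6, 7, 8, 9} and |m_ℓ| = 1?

66

Treat each shell separately and count matching orbitals:
n=4 → 6; n=5 → 8; n=6 → 10; n=7 → 12; n=8 → 14; n=9 → 16.
Total orbitals: 6 + 8 + 10 + 12 + 14 + 16 = 66.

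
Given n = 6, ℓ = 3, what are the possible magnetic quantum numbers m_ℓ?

-3, -2, -1, 0, 1, 2, 3

m_ℓ takes every integer from −ℓ to +ℓ. With ℓ = 3 that gives the 7 values -3, -2, -1, 0, 1, 2, 3.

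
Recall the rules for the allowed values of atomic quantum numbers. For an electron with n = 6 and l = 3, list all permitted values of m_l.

-3, -2, -1, 0, 1, 2, 3

m_l takes every integer from −l to +l. With l = 3 that gives the 7 values -3, -2, -1, 0, 1, 2, 3.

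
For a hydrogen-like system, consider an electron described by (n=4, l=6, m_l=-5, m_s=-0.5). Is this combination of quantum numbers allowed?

The orbital quantum number must satisfy 0 ≤ l ≤ n−1. With n = 4 the allowed l values are 0, 1, 2, 3, so l = 6 is out of range.

No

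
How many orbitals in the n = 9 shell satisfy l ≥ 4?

With n = 9 the allowed l are 0, 1, …, 8.
Orbitals with l ≥ 4, by l: l=4 → 9; l=5 → 11; l=6 → 13; l=7 → 15; l=8 → 17.
Total orbitals: 9 + 11 + 13 + 15 + 17 = 65.

65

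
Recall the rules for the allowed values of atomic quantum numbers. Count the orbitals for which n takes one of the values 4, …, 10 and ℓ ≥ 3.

Count contributing orbitals for each principal shell:
n=4 → 7; n=5 → 16; n=6 → 27; n=7 → 40; n=8 → 55; n=9 → 72; n=10 → 91.
Total orbitals: 7 + 16 + 27 + 40 + 55 + 72 + 91 = 308.

308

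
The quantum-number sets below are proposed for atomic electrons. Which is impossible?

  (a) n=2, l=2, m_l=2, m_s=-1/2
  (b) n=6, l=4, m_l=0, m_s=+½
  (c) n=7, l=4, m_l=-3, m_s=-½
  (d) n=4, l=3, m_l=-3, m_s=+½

(a)

(a) has l = 2 ≥ n = 2, violating 0 ≤ l ≤ n−1.
The remaining sets (b), (c), (d) satisfy all four rules.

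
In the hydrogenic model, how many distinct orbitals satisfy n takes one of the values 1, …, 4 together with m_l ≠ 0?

20

Treat each shell separately and count matching orbitals:
n=2 → 2; n=3 → 6; n=4 → 12.
Total orbitals: 2 + 6 + 12 = 20.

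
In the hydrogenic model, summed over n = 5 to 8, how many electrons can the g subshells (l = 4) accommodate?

72

A g subshell (l = 4) exists for every n ≥ 5, so shells n = 5, 6, 7, 8 each contribute one — 4 subshells.
Since each g subshell holds 2(2·4+1) = 18 electrons, the total is 4 × 18 = 72.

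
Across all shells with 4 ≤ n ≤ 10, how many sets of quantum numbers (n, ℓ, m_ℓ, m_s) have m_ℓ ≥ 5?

70

Treat each shell separately and count matching orbitals:
n=6 → 1; n=7 → 3; n=8 → 6; n=9 → 10; n=10 → 15.
Orbitals: 1 + 3 + 6 + 10 + 15 = 35. Including both spin states (m_s = ±1/2) gives 2 × 35 = 70 states.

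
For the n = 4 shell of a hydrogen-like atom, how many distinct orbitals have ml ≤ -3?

1

The n = 4 shell has l = 0 through 3; check each.
Per l-value: l=3 → 1.
Total orbitals: 1.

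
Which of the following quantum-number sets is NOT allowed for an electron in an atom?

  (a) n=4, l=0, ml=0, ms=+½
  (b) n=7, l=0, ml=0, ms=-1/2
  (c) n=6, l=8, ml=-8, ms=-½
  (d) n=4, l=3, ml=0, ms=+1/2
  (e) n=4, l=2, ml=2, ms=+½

(c) has l = 8 ≥ n = 6, violating 0 ≤ l ≤ n−1.
The remaining sets (a), (b), (d), (e) satisfy all four rules.

(c)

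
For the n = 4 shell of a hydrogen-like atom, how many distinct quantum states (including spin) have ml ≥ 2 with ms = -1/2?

3

Go through l = 0, …, 3 (the values permitted for n = 4).
The (l, ml) pairs meeting ml ≥ 2 give: l=2 → 1; l=3 → 2.
Orbitals: 1 + 2 = 3. With ms fixed to a single value there is one state per orbital, giving 3 states.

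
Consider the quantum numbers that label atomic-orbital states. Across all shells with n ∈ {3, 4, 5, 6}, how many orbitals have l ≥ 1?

82

Treat each shell separately and count matching orbitals:
n=3 → 8; n=4 → 15; n=5 → 24; n=6 → 35.
Total orbitals: 8 + 15 + 24 + 35 = 82.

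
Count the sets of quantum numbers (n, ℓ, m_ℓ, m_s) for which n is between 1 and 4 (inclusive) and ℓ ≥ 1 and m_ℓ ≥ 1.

20

Count contributing orbitals for each principal shell:
n=2 → 1; n=3 → 3; n=4 → 6.
Orbitals: 1 + 3 + 6 = 10. Including both spin states (m_s = ±1/2) gives 2 × 10 = 20 states.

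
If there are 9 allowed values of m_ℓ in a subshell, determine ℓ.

ℓ = 4 (g)

m_ℓ ranges over 2ℓ+1 integers, so 2ℓ+1 = 9 ⇒ ℓ = 4.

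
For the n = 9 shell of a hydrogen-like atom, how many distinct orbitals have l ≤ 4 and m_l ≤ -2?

The (l, m_l) pairs meeting l ≤ 4 and m_l ≤ -2 give: l=2 → 1; l=3 → 2; l=4 → 3.
Total orbitals: 1 + 2 + 3 = 6.

6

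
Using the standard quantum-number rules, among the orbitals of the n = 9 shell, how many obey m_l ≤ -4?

15

The n = 9 shell has l = 0 through 8; check each.
The (l, m_l) pairs meeting m_l ≤ -4 give: l=4 → 1; l=5 → 2; l=6 → 3; l=7 → 4; l=8 → 5.
Total orbitals: 1 + 2 + 3 + 4 + 5 = 15.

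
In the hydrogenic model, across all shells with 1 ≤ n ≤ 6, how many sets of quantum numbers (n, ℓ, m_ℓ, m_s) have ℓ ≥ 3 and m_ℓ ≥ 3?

20

Count contributing orbitals for each principal shell:
n=4 → 1; n=5 → 3; n=6 → 6.
Orbitals: 1 + 3 + 6 = 10. Including both spin states (m_s = ±1/2) gives 2 × 10 = 20 states.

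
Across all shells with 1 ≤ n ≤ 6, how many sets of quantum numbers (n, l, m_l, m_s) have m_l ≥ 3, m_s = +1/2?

Per-shell orbital counts meeting the constraint:
n=4 → 1; n=5 → 3; n=6 → 6.
Orbitals: 1 + 3 + 6 = 10. With m_s fixed to +1/2 there is one state per orbital, so 10 states.

10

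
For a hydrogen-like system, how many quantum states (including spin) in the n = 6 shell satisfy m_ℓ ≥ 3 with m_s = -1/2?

For n = 6, ℓ ranges over 0 … 5.
Contributions: ℓ=3 → 1; ℓ=4 → 2; ℓ=5 → 3.
Orbitals: 1 + 2 + 3 = 6. With m_s fixed to a single value there is one state per orbital, giving 6 states.

6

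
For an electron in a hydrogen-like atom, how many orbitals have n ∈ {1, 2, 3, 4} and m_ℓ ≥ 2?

4

Per-shell orbital counts meeting the constraint:
n=3 → 1; n=4 → 3.
Total orbitals: 1 + 3 = 4.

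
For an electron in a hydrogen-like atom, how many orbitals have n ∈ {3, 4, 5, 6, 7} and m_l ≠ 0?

Per-shell orbital counts meeting the constraint:
n=3 → 6; n=4 → 12; n=5 → 20; n=6 → 30; n=7 → 42.
Total orbitals: 6 + 12 + 20 + 30 + 42 = 110.

110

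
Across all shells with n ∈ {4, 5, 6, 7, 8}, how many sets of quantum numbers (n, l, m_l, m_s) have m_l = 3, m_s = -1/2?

15

Per-shell orbital counts meeting the constraint:
n=4 → 1; n=5 → 2; n=6 → 3; n=7 → 4; n=8 → 5.
Orbitals: 1 + 2 + 3 + 4 + 5 = 15. With m_s fixed to -1/2 there is one state per orbital, so 15 states.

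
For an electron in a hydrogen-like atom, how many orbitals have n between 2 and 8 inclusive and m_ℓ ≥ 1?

For each n in the range, tally the orbitals obeying m_ℓ ≥ 1:
n=2 → 1; n=3 → 3; n=4 → 6; n=5 → 10; n=6 → 15; n=7 → 21; n=8 → 28.
Total orbitals: 1 + 3 + 6 + 10 + 15 + 21 + 28 = 84.

84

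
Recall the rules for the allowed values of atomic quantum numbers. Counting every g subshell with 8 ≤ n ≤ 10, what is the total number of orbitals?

A g subshell (l = 4) exists for every n ≥ 5, so shells n = 8, 9, 10 each contribute one — 3 subshells.
Since each g subshell has 2·4+1 = 9 orbitals, the total is 3 × 9 = 27.

27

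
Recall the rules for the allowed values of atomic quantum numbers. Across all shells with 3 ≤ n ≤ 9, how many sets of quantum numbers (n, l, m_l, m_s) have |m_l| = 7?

12

Count contributing orbitals for each principal shell:
n=8 → 2; n=9 → 4.
Orbitals: 2 + 4 = 6. Including both spin states (m_s = ±1/2) gives 2 × 6 = 12 states.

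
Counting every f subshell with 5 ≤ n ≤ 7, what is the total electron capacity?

42

An f subshell (ℓ = 3) exists for every n ≥ 4, so shells n = 5, 6, 7 each contribute one — 3 subshells.
Since each f subshell holds 2(2·3+1) = 14 electrons, the total is 3 × 14 = 42.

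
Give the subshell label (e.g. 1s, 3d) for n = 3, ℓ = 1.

ℓ = 1 corresponds to the letter 'p', so the subshell is 3p.

3p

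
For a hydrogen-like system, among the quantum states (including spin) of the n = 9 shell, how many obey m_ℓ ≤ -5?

20

The n = 9 shell has ℓ = 0 through 8; check each.
Contributions: ℓ=5 → 1; ℓ=6 → 2; ℓ=7 → 3; ℓ=8 → 4.
Orbitals: 1 + 2 + 3 + 4 = 10. Each orbital carries two spin states, so 10 × 2 = 20 states.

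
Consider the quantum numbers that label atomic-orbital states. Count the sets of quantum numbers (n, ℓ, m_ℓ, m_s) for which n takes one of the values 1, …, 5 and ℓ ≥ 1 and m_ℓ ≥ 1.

Work shell by shell — for each n, count the (ℓ, m_ℓ) pairs that satisfy ℓ ≥ 1 and m_ℓ ≥ 1:
n=2 → 1; n=3 → 3; n=4 → 6; n=5 → 10.
Orbitals: 1 + 3 + 6 + 10 = 20. Including both spin states (m_s = ±1/2) gives 2 × 20 = 40 states.

40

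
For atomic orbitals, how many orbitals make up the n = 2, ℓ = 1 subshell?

3

A subshell has 2ℓ+1 orbitals; with ℓ = 1, that's 3.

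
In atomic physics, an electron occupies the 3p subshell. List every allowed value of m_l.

The 3p subshell has l = 1, and m_l takes every integer from −l to +l. With l = 1 that gives the 3 values -1, 0, 1.

-1, 0, 1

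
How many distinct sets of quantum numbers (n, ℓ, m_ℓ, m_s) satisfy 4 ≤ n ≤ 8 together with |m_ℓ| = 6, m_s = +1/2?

Work shell by shell — for each n, count the (ℓ, m_ℓ) pairs that satisfy |m_ℓ| = 6:
n=7 → 2; n=8 → 4.
Orbitals: 2 + 4 = 6. With m_s fixed to +1/2 there is one state per orbital, so 6 states.

6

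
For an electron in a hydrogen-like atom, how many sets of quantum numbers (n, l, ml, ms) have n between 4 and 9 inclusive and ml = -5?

Treat each shell separately and count matching orbitals:
n=6 → 1; n=7 → 2; n=8 → 3; n=9 → 4.
Orbitals: 1 + 2 + 3 + 4 = 10. Including both spin states (ms = ±1/2) gives 2 × 10 = 20 states.

20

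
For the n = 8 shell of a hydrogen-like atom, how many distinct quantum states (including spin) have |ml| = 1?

28

Orbitals with |ml| = 1, by l: l=1 → 2; l=2 → 2; l=3 → 2; l=4 → 2; l=5 → 2; l=6 → 2; l=7 → 2.
Orbitals: 2 + 2 + 2 + 2 + 2 + 2 + 2 = 14. Each orbital carries two spin states, so 14 × 2 = 28 states.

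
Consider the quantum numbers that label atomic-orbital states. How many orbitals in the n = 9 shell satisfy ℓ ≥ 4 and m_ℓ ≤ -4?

15

Contributions: ℓ=4 → 1; ℓ=5 → 2; ℓ=6 → 3; ℓ=7 → 4; ℓ=8 → 5.
Total orbitals: 1 + 2 + 3 + 4 + 5 = 15.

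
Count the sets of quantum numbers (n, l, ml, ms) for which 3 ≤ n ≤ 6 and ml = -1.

For each n in the range, tally the orbitals obeying ml = -1:
n=3 → 2; n=4 → 3; n=5 → 4; n=6 → 5.
Orbitals: 2 + 3 + 4 + 5 = 14. Including both spin states (ms = ±1/2) gives 2 × 14 = 28 states.

28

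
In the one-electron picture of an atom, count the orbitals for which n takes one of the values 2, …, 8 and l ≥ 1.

196

Treat each shell separately and count matching orbitals:
n=2 → 3; n=3 → 8; n=4 → 15; n=5 → 24; n=6 → 35; n=7 → 48; n=8 → 63.
Total orbitals: 3 + 8 + 15 + 24 + 35 + 48 + 63 = 196.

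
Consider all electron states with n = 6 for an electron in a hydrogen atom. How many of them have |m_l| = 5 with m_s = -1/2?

2

The n = 6 shell has l = 0 through 5; check each.
Per l-value: l=5 → 2.
Orbitals: 2. With m_s fixed to a single value there is one state per orbital, giving 2 states.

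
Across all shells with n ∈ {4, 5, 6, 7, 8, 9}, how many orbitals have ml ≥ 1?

116

Count contributing orbitals for each principal shell:
n=4 → 6; n=5 → 10; n=6 → 15; n=7 → 21; n=8 → 28; n=9 → 36.
Total orbitals: 6 + 10 + 15 + 21 + 28 + 36 = 116.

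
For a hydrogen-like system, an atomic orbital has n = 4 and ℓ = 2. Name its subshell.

4d

ℓ = 2 corresponds to the letter 'd', so the subshell is 4d.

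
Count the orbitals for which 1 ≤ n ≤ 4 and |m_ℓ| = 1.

12

Go shell by shell, enumerating (ℓ, m_ℓ) with |m_ℓ| = 1:
n=2 → 2; n=3 → 4; n=4 → 6.
Total orbitals: 2 + 4 + 6 = 12.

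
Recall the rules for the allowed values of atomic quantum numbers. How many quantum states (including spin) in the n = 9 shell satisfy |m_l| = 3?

24

For n = 9, l ranges over 0 … 8.
Orbitals with |m_l| = 3, by l: l=3 → 2; l=4 → 2; l=5 → 2; l=6 → 2; l=7 → 2; l=8 → 2.
Orbitals: 2 + 2 + 2 + 2 + 2 + 2 = 12. Each orbital carries two spin states, so 12 × 2 = 24 states.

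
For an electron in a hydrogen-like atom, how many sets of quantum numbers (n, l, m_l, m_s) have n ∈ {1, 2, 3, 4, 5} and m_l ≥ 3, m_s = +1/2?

4

Count contributing orbitals for each principal shell:
n=4 → 1; n=5 → 3.
Orbitals: 1 + 3 = 4. With m_s fixed to +1/2 there is one state per orbital, so 4 states.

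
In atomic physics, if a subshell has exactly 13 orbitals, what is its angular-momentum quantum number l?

2l+1 = 13 gives l = 6.

l = 6 (i)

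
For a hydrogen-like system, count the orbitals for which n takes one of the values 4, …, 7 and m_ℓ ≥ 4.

10

Treat each shell separately and count matching orbitals:
n=5 → 1; n=6 → 3; n=7 → 6.
Total orbitals: 1 + 3 + 6 = 10.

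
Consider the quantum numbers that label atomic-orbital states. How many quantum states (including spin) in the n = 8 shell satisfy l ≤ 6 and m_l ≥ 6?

Per l-value: l=6 → 1.
Orbitals: 1. Each orbital carries two spin states, so 1 × 2 = 2 states.

2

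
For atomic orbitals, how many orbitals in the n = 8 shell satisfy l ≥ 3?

Go through l = 0, …, 7 (the values permitted for n = 8).
Orbitals with l ≥ 3, by l: l=3 → 7; l=4 → 9; l=5 → 11; l=6 → 13; l=7 → 15.
Total orbitals: 7 + 9 + 11 + 13 + 15 = 55.

55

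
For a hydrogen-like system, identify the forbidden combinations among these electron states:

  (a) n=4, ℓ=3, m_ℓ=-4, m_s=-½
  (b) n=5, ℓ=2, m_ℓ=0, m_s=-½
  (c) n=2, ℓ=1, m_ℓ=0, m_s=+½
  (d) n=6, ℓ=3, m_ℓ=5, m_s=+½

(a) and (d)

(a) has |m_ℓ| = 4 > ℓ = 3, violating −ℓ ≤ m_ℓ ≤ ℓ.
(d) has |m_ℓ| = 5 > ℓ = 3, violating −ℓ ≤ m_ℓ ≤ ℓ.
The remaining sets (b), (c) satisfy all four rules.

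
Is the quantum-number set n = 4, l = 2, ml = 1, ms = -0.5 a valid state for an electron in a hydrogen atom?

n = 4 is a positive integer. l = 2 satisfies 0 ≤ l ≤ n−1 = 3. ml = 1 lies in the range −l … +l (here −2 … 2). ms = -1/2 is one of ±1/2.
All four constraints are satisfied.

Valid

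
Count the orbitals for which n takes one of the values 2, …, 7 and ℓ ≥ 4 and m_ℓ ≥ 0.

34

Work shell by shell — for each n, count the (ℓ, m_ℓ) pairs that satisfy ℓ ≥ 4 and m_ℓ ≥ 0:
n=5 → 5; n=6 → 11; n=7 → 18.
Total orbitals: 5 + 11 + 18 = 34.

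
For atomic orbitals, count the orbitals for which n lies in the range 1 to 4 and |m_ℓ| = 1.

12

Work shell by shell — for each n, count the (ℓ, m_ℓ) pairs that satisfy |m_ℓ| = 1:
n=2 → 2; n=3 → 4; n=4 → 6.
Total orbitals: 2 + 4 + 6 = 12.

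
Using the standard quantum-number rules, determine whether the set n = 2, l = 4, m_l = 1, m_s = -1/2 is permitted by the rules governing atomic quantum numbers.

The orbital quantum number must satisfy 0 ≤ l ≤ n−1. With n = 2 the allowed l values are 0, 1, so l = 4 is out of range.

Not allowed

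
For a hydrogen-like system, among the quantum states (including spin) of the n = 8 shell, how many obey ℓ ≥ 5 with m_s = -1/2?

39

For n = 8, ℓ ranges over 0 … 7.
The (ℓ, m_ℓ) pairs meeting ℓ ≥ 5 give: ℓ=5 → 11; ℓ=6 → 13; ℓ=7 → 15.
Orbitals: 11 + 13 + 15 = 39. With m_s fixed to a single value there is one state per orbital, giving 39 states.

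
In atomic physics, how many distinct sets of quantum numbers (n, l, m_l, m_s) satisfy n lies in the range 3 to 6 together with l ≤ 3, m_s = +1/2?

Treat each shell separately and count matching orbitals:
n=3 → 9; n=4 → 16; n=5 → 16; n=6 → 16.
Orbitals: 9 + 16 + 16 + 16 = 57. With m_s fixed to +1/2 there is one state per orbital, so 57 states.

57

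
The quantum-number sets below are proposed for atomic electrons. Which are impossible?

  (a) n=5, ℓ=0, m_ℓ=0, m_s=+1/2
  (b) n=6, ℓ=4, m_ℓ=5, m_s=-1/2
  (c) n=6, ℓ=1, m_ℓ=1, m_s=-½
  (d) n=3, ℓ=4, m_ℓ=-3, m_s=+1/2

(b) has |m_ℓ| = 5 > ℓ = 4, violating −ℓ ≤ m_ℓ ≤ ℓ.
(d) has ℓ = 4 ≥ n = 3, violating 0 ≤ ℓ ≤ n−1.
The remaining sets (a), (c) satisfy all four rules.

(b) and (d)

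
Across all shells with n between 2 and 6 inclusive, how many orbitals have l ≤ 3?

Treat each shell separately and count matching orbitals:
n=2 → 4; n=3 → 9; n=4 → 16; n=5 → 16; n=6 → 16.
Total orbitals: 4 + 9 + 16 + 16 + 16 = 61.

61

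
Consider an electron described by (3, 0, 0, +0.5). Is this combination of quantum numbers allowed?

Valid

n = 3 is a positive integer. l = 0 satisfies 0 ≤ l ≤ n−1 = 2. ml = 0 lies in the range −l … +l (here 0). ms = +1/2 is one of ±1/2.
All four constraints are satisfied.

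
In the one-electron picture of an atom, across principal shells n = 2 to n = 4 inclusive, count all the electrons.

58

Shell n has n² orbitals: 2²=4 + 3²=9 + 4²=16 = 29 orbitals.
Two spin states per orbital: 2 × 29 = 58 electrons.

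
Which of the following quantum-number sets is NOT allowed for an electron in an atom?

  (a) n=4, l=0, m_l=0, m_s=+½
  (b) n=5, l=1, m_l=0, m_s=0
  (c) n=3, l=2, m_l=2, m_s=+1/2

(b)

(b) has m_s = 0, but an electron's spin must be ±1/2.
The remaining sets (a), (c) satisfy all four rules.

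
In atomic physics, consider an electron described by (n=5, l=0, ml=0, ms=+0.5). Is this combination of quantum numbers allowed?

Yes

n = 5 is a positive integer. l = 0 satisfies 0 ≤ l ≤ n−1 = 4. ml = 0 lies in the range −l … +l (here 0). ms = +1/2 is one of ±1/2.
All four constraints are satisfied.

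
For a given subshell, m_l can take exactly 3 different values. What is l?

m_l ranges over 2l+1 integers, so 2l+1 = 3 ⇒ l = 1.

l = 1 (p)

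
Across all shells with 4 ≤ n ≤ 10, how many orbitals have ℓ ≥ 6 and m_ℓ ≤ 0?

Per-shell orbital counts meeting the constraint:
n=7 → 7; n=8 → 15; n=9 → 24; n=10 → 34.
Total orbitals: 7 + 15 + 24 + 34 = 80.

80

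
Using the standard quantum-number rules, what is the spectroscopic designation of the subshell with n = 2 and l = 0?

l = 0 corresponds to the letter 's', so the subshell is 2s.

2s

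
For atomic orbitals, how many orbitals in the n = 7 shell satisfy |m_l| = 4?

The n = 7 shell has l = 0 through 6; check each.
Orbitals with |m_l| = 4, by l: l=4 → 2; l=5 → 2; l=6 → 2.
Total orbitals: 2 + 2 + 2 = 6.

6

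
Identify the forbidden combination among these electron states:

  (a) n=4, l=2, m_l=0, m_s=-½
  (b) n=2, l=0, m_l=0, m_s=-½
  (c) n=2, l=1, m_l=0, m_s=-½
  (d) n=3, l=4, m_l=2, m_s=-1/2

(d)

(d) has l = 4 ≥ n = 3, violating 0 ≤ l ≤ n−1.
The remaining sets (a), (b), (c) satisfy all four rules.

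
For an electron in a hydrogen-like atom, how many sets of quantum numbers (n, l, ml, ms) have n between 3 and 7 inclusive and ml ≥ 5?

8

Go shell by shell, enumerating (l, ml) with ml ≥ 5:
n=6 → 1; n=7 → 3.
Orbitals: 1 + 3 = 4. Including both spin states (ms = ±1/2) gives 2 × 4 = 8 states.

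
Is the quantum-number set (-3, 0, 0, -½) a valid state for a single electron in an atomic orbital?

The principal quantum number must be a positive integer (n ≥ 1), but here n = -3.

Invalid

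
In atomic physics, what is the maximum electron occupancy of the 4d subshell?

A subshell with l = 2 has 2l+1 = 5 orbitals, each holding 2 electrons (spin ±1/2), so 5 × 2 = 10.

10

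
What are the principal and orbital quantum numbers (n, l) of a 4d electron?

The leading integer gives n = 4; the letter 'd' means l = 2.

n = 4, l = 2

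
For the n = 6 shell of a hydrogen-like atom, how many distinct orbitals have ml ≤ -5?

1

Go through l = 0, …, 5 (the values permitted for n = 6).
Orbitals with ml ≤ -5, by l: l=5 → 1.
Total orbitals: 1.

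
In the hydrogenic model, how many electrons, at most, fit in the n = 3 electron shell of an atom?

18

A shell holds 2n² electrons: 2 × 3² = 2 × 9 = 18.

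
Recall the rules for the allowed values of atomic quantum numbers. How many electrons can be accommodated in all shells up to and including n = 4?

Total orbitals = 1² + 2² + 3² + 4² = 30. Doubling for spin gives 60 electrons.

60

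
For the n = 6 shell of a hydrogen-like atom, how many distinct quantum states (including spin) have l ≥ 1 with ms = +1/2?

With n = 6 the allowed l are 0, 1, …, 5.
Per l-value: l=1 → 3; l=2 → 5; l=3 → 7; l=4 → 9; l=5 → 11.
Orbitals: 3 + 5 + 7 + 9 + 11 = 35. With ms fixed to a single value there is one state per orbital, giving 35 states.

35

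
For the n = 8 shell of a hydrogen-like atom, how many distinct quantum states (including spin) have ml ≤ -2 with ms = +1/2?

Orbitals with ml ≤ -2, by l: l=2 → 1; l=3 → 2; l=4 → 3; l=5 → 4; l=6 → 5; l=7 → 6.
Orbitals: 1 + 2 + 3 + 4 + 5 + 6 = 21. With ms fixed to a single value there is one state per orbital, giving 21 states.

21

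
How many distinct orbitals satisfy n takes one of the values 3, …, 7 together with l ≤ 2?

45

For each n in the range, tally the orbitals obeying l ≤ 2:
n=3 → 9; n=4 → 9; n=5 → 9; n=6 → 9; n=7 → 9.
Total orbitals: 9 + 9 + 9 + 9 + 9 = 45.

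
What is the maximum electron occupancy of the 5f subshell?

A subshell with ℓ = 3 has 2ℓ+1 = 7 orbitals, each holding 2 electrons (spin ±1/2), so 7 × 2 = 14.

14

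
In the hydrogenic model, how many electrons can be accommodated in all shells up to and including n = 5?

Total orbitals = 1² + 2² + 3² + 4² + 5² = 55. Doubling for spin gives 110 electrons.

110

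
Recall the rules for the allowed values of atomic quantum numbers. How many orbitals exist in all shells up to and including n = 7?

Total orbitals = 1² + 2² + 3² + 4² + 5² + 6² + 7² = 140.

140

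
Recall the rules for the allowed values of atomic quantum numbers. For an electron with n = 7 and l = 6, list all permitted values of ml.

ml takes every integer from −l to +l. With l = 6 that gives the 13 values -6, -5, -4, -3, -2, -1, 0, 1, 2, 3, 4, 5, 6.

-6, -5, -4, -3, -2, -1, 0, 1, 2, 3, 4, 5, 6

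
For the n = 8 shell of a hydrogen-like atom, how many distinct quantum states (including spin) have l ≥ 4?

Contributions: l=4 → 9; l=5 → 11; l=6 → 13; l=7 → 15.
Orbitals: 9 + 11 + 13 + 15 = 48. Each orbital carries two spin states, so 48 × 2 = 96 states.

96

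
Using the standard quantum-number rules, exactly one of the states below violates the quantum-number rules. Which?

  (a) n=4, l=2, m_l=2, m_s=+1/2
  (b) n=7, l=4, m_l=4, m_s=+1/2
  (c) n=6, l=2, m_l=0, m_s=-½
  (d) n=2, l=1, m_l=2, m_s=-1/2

(d) has |m_l| = 2 > l = 1, violating −l ≤ m_l ≤ l.
The remaining sets (a), (b), (c) satisfy all four rules.

(d)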